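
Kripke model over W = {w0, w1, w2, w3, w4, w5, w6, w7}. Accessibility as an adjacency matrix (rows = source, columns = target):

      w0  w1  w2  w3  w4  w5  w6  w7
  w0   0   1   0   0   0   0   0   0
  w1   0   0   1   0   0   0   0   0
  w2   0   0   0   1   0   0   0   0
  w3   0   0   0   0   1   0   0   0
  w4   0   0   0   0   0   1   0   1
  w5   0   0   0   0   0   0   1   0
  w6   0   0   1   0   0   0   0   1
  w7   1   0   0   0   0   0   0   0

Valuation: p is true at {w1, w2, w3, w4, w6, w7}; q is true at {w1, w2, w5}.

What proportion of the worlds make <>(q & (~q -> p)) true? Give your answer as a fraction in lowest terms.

w0: successors {w1}; q & (~q -> p) there: w1:T. ✓
w1: successors {w2}; q & (~q -> p) there: w2:T. ✓
w2: successors {w3}; q & (~q -> p) there: w3:F. ✗
w3: successors {w4}; q & (~q -> p) there: w4:F. ✗
w4: successors {w5, w7}; q & (~q -> p) there: w5:T, w7:F. ✓
w5: successors {w6}; q & (~q -> p) there: w6:F. ✗
w6: successors {w2, w7}; q & (~q -> p) there: w2:T, w7:F. ✓
w7: successors {w0}; q & (~q -> p) there: w0:F. ✗
That's 4 of 8 worlds, so 4/8 = 1/2.

1/2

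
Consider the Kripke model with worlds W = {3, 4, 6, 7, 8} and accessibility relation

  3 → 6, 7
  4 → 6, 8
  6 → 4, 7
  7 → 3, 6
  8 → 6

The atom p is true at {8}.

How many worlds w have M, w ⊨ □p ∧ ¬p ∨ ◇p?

1

3: □p ∧ ¬p is F, ◇p is F. ✗
4: □p ∧ ¬p is F, ◇p is T. ✓
6: □p ∧ ¬p is F, ◇p is F. ✗
7: □p ∧ ¬p is F, ◇p is F. ✗
8: □p ∧ ¬p is F, ◇p is F. ✗
Satisfying worlds: {4}.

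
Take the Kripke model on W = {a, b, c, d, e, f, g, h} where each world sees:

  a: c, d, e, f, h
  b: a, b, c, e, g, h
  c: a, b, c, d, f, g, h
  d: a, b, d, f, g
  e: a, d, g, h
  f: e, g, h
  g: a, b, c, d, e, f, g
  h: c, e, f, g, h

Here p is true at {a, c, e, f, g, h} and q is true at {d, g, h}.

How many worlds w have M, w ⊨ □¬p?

a: successors {c, d, e, f, h}; ¬p there: c:F, d:T, e:F, f:F, h:F. ✗
b: successors {a, b, c, e, g, h}; ¬p there: a:F, b:T, c:F, e:F, g:F, h:F. ✗
c: successors {a, b, c, d, f, g, h}; ¬p there: a:F, b:T, c:F, d:T, f:F, g:F, h:F. ✗
d: successors {a, b, d, f, g}; ¬p there: a:F, b:T, d:T, f:F, g:F. ✗
e: successors {a, d, g, h}; ¬p there: a:F, d:T, g:F, h:F. ✗
f: successors {e, g, h}; ¬p there: e:F, g:F, h:F. ✗
g: successors {a, b, c, d, e, f, g}; ¬p there: a:F, b:T, c:F, d:T, e:F, f:F, g:F. ✗
h: successors {c, e, f, g, h}; ¬p there: c:F, e:F, f:F, g:F, h:F. ✗
Satisfying worlds: ∅.

0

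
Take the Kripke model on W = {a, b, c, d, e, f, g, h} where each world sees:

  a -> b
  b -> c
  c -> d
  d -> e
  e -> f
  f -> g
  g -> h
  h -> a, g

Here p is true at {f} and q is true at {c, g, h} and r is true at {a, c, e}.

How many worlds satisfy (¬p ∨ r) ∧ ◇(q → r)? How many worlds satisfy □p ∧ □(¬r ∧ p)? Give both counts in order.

For (¬p ∨ r) ∧ ◇(q → r):
a: ¬p ∨ r is T, ◇(q → r) is T. ✓
b: ¬p ∨ r is T, ◇(q → r) is T. ✓
c: ¬p ∨ r is T, ◇(q → r) is T. ✓
d: ¬p ∨ r is T, ◇(q → r) is T. ✓
e: ¬p ∨ r is T, ◇(q → r) is T. ✓
f: ¬p ∨ r is F, ◇(q → r) is F. ✗
g: ¬p ∨ r is T, ◇(q → r) is F. ✗
h: ¬p ∨ r is T, ◇(q → r) is T. ✓
— 6 worlds.
For □p ∧ □(¬r ∧ p):
a: □p is F, □(¬r ∧ p) is F. ✗
b: □p is F, □(¬r ∧ p) is F. ✗
c: □p is F, □(¬r ∧ p) is F. ✗
d: □p is F, □(¬r ∧ p) is F. ✗
e: □p is T, □(¬r ∧ p) is T. ✓
f: □p is F, □(¬r ∧ p) is F. ✗
g: □p is F, □(¬r ∧ p) is F. ✗
h: □p is F, □(¬r ∧ p) is F. ✗
— 1 world.

6 and 1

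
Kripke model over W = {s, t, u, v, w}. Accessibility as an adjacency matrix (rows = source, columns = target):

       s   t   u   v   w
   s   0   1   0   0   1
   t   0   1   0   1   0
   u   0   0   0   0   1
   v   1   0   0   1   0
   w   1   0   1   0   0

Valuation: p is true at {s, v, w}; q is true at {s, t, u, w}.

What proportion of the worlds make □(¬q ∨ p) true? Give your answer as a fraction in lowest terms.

s: successors {t, w}; ¬q ∨ p there: t:F, w:T. ✗
t: successors {t, v}; ¬q ∨ p there: t:F, v:T. ✗
u: successors {w}; ¬q ∨ p there: w:T. ✓
v: successors {s, v}; ¬q ∨ p there: s:T, v:T. ✓
w: successors {s, u}; ¬q ∨ p there: s:T, u:F. ✗
That's 2 of 5 worlds, so 2/5.

2/5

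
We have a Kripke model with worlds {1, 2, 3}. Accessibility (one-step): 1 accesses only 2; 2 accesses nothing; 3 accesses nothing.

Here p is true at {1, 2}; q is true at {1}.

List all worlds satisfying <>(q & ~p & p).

∅

1: successors {2}; q & ~p & p there: 2:F. ✗
2: no successors, so <>(q & ~p & p) fails. ✗
3: no successors, so <>(q & ~p & p) fails. ✗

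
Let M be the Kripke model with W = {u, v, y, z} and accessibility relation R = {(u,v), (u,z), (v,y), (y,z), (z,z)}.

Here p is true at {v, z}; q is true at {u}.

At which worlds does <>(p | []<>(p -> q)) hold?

{u, y, z}

u: successors {v, z}; p | []<>(p -> q) there: v:T, z:T. ✓
v: successors {y}; p | []<>(p -> q) there: y:F. ✗
y: successors {z}; p | []<>(p -> q) there: z:T. ✓
z: successors {z}; p | []<>(p -> q) there: z:T. ✓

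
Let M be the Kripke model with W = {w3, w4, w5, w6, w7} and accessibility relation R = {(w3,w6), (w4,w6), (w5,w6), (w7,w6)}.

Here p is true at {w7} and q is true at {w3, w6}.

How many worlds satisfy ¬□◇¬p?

w3: □◇¬p is F. ✓
w4: □◇¬p is F. ✓
w5: □◇¬p is F. ✓
w6: □◇¬p is T. ✗
w7: □◇¬p is F. ✓
Satisfying worlds: {w3, w4, w5, w7}.

4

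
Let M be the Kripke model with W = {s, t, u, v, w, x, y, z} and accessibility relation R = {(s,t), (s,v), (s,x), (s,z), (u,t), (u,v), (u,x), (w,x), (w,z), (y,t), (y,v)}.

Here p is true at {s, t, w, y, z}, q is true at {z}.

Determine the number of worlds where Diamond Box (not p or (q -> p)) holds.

4

s: successors {t, v, x, z}; Box (not p or (q -> p)) there: t:T, v:T, x:T, z:T. ✓
t: no successors, so Diamond Box (not p or (q -> p)) fails. ✗
u: successors {t, v, x}; Box (not p or (q -> p)) there: t:T, v:T, x:T. ✓
v: no successors, so Diamond Box (not p or (q -> p)) fails. ✗
w: successors {x, z}; Box (not p or (q -> p)) there: x:T, z:T. ✓
x: no successors, so Diamond Box (not p or (q -> p)) fails. ✗
y: successors {t, v}; Box (not p or (q -> p)) there: t:T, v:T. ✓
z: no successors, so Diamond Box (not p or (q -> p)) fails. ✗
Satisfying worlds: {s, u, w, y}.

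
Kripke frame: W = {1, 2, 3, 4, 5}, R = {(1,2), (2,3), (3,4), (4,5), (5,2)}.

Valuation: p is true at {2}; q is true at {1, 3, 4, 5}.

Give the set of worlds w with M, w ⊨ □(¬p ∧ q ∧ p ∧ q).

∅

1: successors {2}; ¬p ∧ q ∧ p ∧ q there: 2:F. ✗
2: successors {3}; ¬p ∧ q ∧ p ∧ q there: 3:F. ✗
3: successors {4}; ¬p ∧ q ∧ p ∧ q there: 4:F. ✗
4: successors {5}; ¬p ∧ q ∧ p ∧ q there: 5:F. ✗
5: successors {2}; ¬p ∧ q ∧ p ∧ q there: 2:F. ✗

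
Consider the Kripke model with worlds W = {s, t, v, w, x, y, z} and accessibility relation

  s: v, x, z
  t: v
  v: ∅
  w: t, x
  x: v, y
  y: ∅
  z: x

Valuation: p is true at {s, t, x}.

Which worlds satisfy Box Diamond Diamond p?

s: successors {v, x, z}; Diamond Diamond p there: v:F, x:F, z:F. ✗
t: successors {v}; Diamond Diamond p there: v:F. ✗
v: no successors, so Box Diamond Diamond p holds vacuously. ✓
w: successors {t, x}; Diamond Diamond p there: t:F, x:F. ✗
x: successors {v, y}; Diamond Diamond p there: v:F, y:F. ✗
y: no successors, so Box Diamond Diamond p holds vacuously. ✓
z: successors {x}; Diamond Diamond p there: x:F. ✗

{v, y}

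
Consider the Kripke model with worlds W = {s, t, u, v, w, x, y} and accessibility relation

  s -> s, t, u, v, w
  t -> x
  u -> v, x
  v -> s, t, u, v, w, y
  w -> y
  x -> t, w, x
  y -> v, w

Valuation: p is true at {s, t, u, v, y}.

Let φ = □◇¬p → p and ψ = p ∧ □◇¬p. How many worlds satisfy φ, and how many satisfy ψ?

6 and 2

For □◇¬p → p:
s: □◇¬p is F, p is T. ✓
t: □◇¬p is T, p is T. ✓
u: □◇¬p is T, p is T. ✓
v: □◇¬p is F, p is T. ✓
w: □◇¬p is T, p is F. ✗
x: □◇¬p is F, p is F. ✓
y: □◇¬p is F, p is T. ✓
— 6 worlds.
For p ∧ □◇¬p:
s: p is T, □◇¬p is F. ✗
t: p is T, □◇¬p is T. ✓
u: p is T, □◇¬p is T. ✓
v: p is T, □◇¬p is F. ✗
w: p is F, □◇¬p is T. ✗
x: p is F, □◇¬p is F. ✗
y: p is T, □◇¬p is F. ✗
— 2 worlds.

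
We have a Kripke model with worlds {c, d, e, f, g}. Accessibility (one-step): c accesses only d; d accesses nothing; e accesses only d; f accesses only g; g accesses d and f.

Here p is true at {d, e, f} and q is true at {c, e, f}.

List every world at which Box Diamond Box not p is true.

{d, f}

c: successors {d}; Diamond Box not p there: d:F. ✗
d: no successors, so Box Diamond Box not p holds vacuously. ✓
e: successors {d}; Diamond Box not p there: d:F. ✗
f: successors {g}; Diamond Box not p there: g:T. ✓
g: successors {d, f}; Diamond Box not p there: d:F, f:F. ✗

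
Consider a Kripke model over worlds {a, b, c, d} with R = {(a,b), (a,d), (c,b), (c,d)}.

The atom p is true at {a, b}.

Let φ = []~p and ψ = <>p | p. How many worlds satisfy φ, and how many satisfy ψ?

For []~p:
a: successors {b, d}; ~p there: b:F, d:T. ✗
b: no successors, so []~p holds vacuously. ✓
c: successors {b, d}; ~p there: b:F, d:T. ✗
d: no successors, so []~p holds vacuously. ✓
— 2 worlds.
For <>p | p:
a: <>p is T, p is T. ✓
b: <>p is F, p is T. ✓
c: <>p is T, p is F. ✓
d: <>p is F, p is F. ✗
— 3 worlds.

2 and 3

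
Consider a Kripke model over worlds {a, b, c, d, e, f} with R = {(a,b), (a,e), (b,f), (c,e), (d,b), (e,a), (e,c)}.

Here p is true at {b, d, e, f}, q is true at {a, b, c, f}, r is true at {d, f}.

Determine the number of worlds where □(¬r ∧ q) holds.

3

a: successors {b, e}; ¬r ∧ q there: b:T, e:F. ✗
b: successors {f}; ¬r ∧ q there: f:F. ✗
c: successors {e}; ¬r ∧ q there: e:F. ✗
d: successors {b}; ¬r ∧ q there: b:T. ✓
e: successors {a, c}; ¬r ∧ q there: a:T, c:T. ✓
f: no successors, so □(¬r ∧ q) holds vacuously. ✓
Satisfying worlds: {d, e, f}.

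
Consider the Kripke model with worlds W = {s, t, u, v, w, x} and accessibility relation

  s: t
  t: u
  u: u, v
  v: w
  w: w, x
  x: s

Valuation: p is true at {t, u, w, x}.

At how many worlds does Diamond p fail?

1

s: successors {t}; p there: t:T. ✓
t: successors {u}; p there: u:T. ✓
u: successors {u, v}; p there: u:T, v:F. ✓
v: successors {w}; p there: w:T. ✓
w: successors {w, x}; p there: w:T, x:T. ✓
x: successors {s}; p there: s:F. ✗
Satisfying worlds: {s, t, u, v, w}.
So Diamond p fails at the other 1 world.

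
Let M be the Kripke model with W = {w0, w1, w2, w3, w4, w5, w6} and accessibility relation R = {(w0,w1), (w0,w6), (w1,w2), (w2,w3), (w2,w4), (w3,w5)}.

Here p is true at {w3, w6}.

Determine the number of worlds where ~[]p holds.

w0: []p is F. ✓
w1: []p is F. ✓
w2: []p is F. ✓
w3: []p is F. ✓
w4: []p is T. ✗
w5: []p is T. ✗
w6: []p is T. ✗
Satisfying worlds: {w0, w1, w2, w3}.

4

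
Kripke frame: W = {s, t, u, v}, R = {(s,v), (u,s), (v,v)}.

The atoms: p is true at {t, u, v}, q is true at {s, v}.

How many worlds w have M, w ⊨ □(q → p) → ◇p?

s: □(q → p) is T, ◇p is T. ✓
t: □(q → p) is T, ◇p is F. ✗
u: □(q → p) is F, ◇p is F. ✓
v: □(q → p) is T, ◇p is T. ✓
Satisfying worlds: {s, u, v}.

3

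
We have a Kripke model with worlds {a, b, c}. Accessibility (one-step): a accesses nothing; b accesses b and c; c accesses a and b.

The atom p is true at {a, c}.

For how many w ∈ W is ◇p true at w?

2

a: no successors, so ◇p fails. ✗
b: successors {b, c}; p there: b:F, c:T. ✓
c: successors {a, b}; p there: a:T, b:F. ✓
Satisfying worlds: {b, c}.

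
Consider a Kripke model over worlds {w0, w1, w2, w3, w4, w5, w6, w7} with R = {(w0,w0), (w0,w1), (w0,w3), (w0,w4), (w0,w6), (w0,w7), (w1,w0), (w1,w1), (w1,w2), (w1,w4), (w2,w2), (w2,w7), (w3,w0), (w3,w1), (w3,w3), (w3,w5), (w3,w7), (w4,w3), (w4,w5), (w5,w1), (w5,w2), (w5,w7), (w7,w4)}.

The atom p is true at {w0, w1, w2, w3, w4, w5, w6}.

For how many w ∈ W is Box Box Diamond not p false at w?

w0: successors {w0, w1, w3, w4, w6, w7}; Box Diamond not p there: w0:F, w1:F, w3:F, w4:T, w6:T, w7:F. ✗
w1: successors {w0, w1, w2, w4}; Box Diamond not p there: w0:F, w1:F, w2:F, w4:T. ✗
w2: successors {w2, w7}; Box Diamond not p there: w2:F, w7:F. ✗
w3: successors {w0, w1, w3, w5, w7}; Box Diamond not p there: w0:F, w1:F, w3:F, w5:F, w7:F. ✗
w4: successors {w3, w5}; Box Diamond not p there: w3:F, w5:F. ✗
w5: successors {w1, w2, w7}; Box Diamond not p there: w1:F, w2:F, w7:F. ✗
w6: no successors, so Box Box Diamond not p holds vacuously. ✓
w7: successors {w4}; Box Diamond not p there: w4:T. ✓
Satisfying worlds: {w6, w7}.
So Box Box Diamond not p fails at the other 6 worlds.

6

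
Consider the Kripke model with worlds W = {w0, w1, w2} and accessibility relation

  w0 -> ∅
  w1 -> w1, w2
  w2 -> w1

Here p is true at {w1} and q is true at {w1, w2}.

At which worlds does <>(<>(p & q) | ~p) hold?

{w1, w2}

w0: no successors, so <>(<>(p & q) | ~p) fails. ✗
w1: successors {w1, w2}; <>(p & q) | ~p there: w1:T, w2:T. ✓
w2: successors {w1}; <>(p & q) | ~p there: w1:T. ✓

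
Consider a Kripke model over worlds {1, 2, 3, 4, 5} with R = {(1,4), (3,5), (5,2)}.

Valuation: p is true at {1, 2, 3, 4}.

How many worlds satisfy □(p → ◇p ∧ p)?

3

1: successors {4}; p → ◇p ∧ p there: 4:F. ✗
2: no successors, so □(p → ◇p ∧ p) holds vacuously. ✓
3: successors {5}; p → ◇p ∧ p there: 5:T. ✓
4: no successors, so □(p → ◇p ∧ p) holds vacuously. ✓
5: successors {2}; p → ◇p ∧ p there: 2:F. ✗
Satisfying worlds: {2, 3, 4}.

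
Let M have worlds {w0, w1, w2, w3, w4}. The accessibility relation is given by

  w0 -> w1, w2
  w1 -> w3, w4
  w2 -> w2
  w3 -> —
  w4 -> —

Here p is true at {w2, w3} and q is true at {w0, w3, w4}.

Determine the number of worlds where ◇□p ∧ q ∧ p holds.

w0: ◇□p is T, q ∧ p is F. ✗
w1: ◇□p is T, q ∧ p is F. ✗
w2: ◇□p is T, q ∧ p is F. ✗
w3: ◇□p is F, q ∧ p is T. ✗
w4: ◇□p is F, q ∧ p is F. ✗
Satisfying worlds: ∅.

0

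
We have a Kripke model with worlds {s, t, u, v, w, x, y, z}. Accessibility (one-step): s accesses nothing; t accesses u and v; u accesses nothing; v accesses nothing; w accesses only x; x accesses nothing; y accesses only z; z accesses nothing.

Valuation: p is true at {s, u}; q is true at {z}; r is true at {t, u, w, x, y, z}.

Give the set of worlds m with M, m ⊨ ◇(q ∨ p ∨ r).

{t, w, y}

s: no successors, so ◇(q ∨ p ∨ r) fails. ✗
t: successors {u, v}; q ∨ p ∨ r there: u:T, v:F. ✓
u: no successors, so ◇(q ∨ p ∨ r) fails. ✗
v: no successors, so ◇(q ∨ p ∨ r) fails. ✗
w: successors {x}; q ∨ p ∨ r there: x:T. ✓
x: no successors, so ◇(q ∨ p ∨ r) fails. ✗
y: successors {z}; q ∨ p ∨ r there: z:T. ✓
z: no successors, so ◇(q ∨ p ∨ r) fails. ✗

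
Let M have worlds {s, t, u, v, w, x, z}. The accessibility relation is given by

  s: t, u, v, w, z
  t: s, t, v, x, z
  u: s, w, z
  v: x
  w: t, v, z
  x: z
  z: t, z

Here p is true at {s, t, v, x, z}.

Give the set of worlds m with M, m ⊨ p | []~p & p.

{s, t, v, x, z}

s: p is T, []~p & p is F. ✓
t: p is T, []~p & p is F. ✓
u: p is F, []~p & p is F. ✗
v: p is T, []~p & p is F. ✓
w: p is F, []~p & p is F. ✗
x: p is T, []~p & p is F. ✓
z: p is T, []~p & p is F. ✓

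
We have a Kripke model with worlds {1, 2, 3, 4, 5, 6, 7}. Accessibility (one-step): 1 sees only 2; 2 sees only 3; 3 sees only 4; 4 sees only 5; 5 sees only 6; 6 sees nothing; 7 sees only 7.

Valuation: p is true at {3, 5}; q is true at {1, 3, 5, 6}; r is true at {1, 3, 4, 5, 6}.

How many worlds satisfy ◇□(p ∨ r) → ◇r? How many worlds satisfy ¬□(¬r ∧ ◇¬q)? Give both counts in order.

6 and 5

For ◇□(p ∨ r) → ◇r:
1: ◇□(p ∨ r) is T, ◇r is F. ✗
2: ◇□(p ∨ r) is T, ◇r is T. ✓
3: ◇□(p ∨ r) is T, ◇r is T. ✓
4: ◇□(p ∨ r) is T, ◇r is T. ✓
5: ◇□(p ∨ r) is T, ◇r is T. ✓
6: ◇□(p ∨ r) is F, ◇r is F. ✓
7: ◇□(p ∨ r) is F, ◇r is F. ✓
— 6 worlds.
For ¬□(¬r ∧ ◇¬q):
1: □(¬r ∧ ◇¬q) is F. ✓
2: □(¬r ∧ ◇¬q) is F. ✓
3: □(¬r ∧ ◇¬q) is F. ✓
4: □(¬r ∧ ◇¬q) is F. ✓
5: □(¬r ∧ ◇¬q) is F. ✓
6: □(¬r ∧ ◇¬q) is T. ✗
7: □(¬r ∧ ◇¬q) is T. ✗
— 5 worlds.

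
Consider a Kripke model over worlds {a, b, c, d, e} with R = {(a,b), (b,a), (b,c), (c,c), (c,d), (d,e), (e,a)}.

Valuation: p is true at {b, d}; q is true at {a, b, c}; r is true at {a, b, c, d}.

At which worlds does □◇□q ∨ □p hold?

{a, d, e}

a: □◇□q is T, □p is T. ✓
b: □◇□q is F, □p is F. ✗
c: □◇□q is F, □p is F. ✗
d: □◇□q is T, □p is F. ✓
e: □◇□q is T, □p is F. ✓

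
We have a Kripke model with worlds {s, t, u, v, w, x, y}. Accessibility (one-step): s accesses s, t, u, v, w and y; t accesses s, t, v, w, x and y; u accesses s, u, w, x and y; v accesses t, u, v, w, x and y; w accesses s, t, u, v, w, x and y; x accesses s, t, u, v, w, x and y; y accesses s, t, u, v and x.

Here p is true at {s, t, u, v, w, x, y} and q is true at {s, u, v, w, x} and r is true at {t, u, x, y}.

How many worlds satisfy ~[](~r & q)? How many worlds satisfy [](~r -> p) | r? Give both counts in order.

For ~[](~r & q):
s: [](~r & q) is F. ✓
t: [](~r & q) is F. ✓
u: [](~r & q) is F. ✓
v: [](~r & q) is F. ✓
w: [](~r & q) is F. ✓
x: [](~r & q) is F. ✓
y: [](~r & q) is F. ✓
— 7 worlds.
For [](~r -> p) | r:
s: [](~r -> p) is T, r is F. ✓
t: [](~r -> p) is T, r is T. ✓
u: [](~r -> p) is T, r is T. ✓
v: [](~r -> p) is T, r is F. ✓
w: [](~r -> p) is T, r is F. ✓
x: [](~r -> p) is T, r is T. ✓
y: [](~r -> p) is T, r is T. ✓
— 7 worlds.

7 and 7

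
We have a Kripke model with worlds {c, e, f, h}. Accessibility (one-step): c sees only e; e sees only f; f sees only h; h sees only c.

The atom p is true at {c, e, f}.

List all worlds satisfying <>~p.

c: successors {e}; ~p there: e:F. ✗
e: successors {f}; ~p there: f:F. ✗
f: successors {h}; ~p there: h:T. ✓
h: successors {c}; ~p there: c:F. ✗

{f}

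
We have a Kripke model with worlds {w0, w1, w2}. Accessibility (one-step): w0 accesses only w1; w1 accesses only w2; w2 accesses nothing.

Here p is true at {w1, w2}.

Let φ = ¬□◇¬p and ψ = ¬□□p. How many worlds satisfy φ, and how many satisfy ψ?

2 and 0

For ¬□◇¬p:
w0: □◇¬p is F. ✓
w1: □◇¬p is F. ✓
w2: □◇¬p is T. ✗
— 2 worlds.
For ¬□□p:
w0: □□p is T. ✗
w1: □□p is T. ✗
w2: □□p is T. ✗
— 0 worlds.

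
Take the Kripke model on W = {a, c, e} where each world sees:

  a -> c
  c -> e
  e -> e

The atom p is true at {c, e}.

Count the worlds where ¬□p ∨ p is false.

1

a: ¬□p is F, p is F. ✗
c: ¬□p is F, p is T. ✓
e: ¬□p is F, p is T. ✓
Satisfying worlds: {c, e}.
So ¬□p ∨ p fails at the other 1 world.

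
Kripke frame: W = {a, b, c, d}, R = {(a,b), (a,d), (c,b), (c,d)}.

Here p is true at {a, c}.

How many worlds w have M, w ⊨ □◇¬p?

a: successors {b, d}; ◇¬p there: b:F, d:F. ✗
b: no successors, so □◇¬p holds vacuously. ✓
c: successors {b, d}; ◇¬p there: b:F, d:F. ✗
d: no successors, so □◇¬p holds vacuously. ✓
Satisfying worlds: {b, d}.

2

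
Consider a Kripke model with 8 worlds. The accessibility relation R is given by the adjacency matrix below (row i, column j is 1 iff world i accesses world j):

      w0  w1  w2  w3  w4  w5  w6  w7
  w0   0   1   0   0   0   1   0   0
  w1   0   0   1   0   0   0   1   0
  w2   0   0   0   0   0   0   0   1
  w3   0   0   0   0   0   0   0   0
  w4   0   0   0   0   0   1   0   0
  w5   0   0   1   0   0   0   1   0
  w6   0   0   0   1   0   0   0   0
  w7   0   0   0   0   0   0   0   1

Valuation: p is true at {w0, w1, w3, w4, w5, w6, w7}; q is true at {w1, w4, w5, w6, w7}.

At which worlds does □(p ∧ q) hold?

w0: successors {w1, w5}; p ∧ q there: w1:T, w5:T. ✓
w1: successors {w2, w6}; p ∧ q there: w2:F, w6:T. ✗
w2: successors {w7}; p ∧ q there: w7:T. ✓
w3: no successors, so □(p ∧ q) holds vacuously. ✓
w4: successors {w5}; p ∧ q there: w5:T. ✓
w5: successors {w2, w6}; p ∧ q there: w2:F, w6:T. ✗
w6: successors {w3}; p ∧ q there: w3:F. ✗
w7: successors {w7}; p ∧ q there: w7:T. ✓

{w0, w2, w3, w4, w7}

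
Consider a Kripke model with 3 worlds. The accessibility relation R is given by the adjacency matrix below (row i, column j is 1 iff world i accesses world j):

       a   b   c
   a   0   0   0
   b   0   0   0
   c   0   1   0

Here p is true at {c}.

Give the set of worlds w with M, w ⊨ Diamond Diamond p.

a: no successors, so Diamond Diamond p fails. ✗
b: no successors, so Diamond Diamond p fails. ✗
c: successors {b}; Diamond p there: b:F. ✗

∅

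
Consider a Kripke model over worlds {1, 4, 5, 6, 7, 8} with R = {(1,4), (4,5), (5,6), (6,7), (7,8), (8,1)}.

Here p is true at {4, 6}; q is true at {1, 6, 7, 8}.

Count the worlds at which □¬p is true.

1: successors {4}; ¬p there: 4:F. ✗
4: successors {5}; ¬p there: 5:T. ✓
5: successors {6}; ¬p there: 6:F. ✗
6: successors {7}; ¬p there: 7:T. ✓
7: successors {8}; ¬p there: 8:T. ✓
8: successors {1}; ¬p there: 1:T. ✓
Satisfying worlds: {4, 6, 7, 8}.

4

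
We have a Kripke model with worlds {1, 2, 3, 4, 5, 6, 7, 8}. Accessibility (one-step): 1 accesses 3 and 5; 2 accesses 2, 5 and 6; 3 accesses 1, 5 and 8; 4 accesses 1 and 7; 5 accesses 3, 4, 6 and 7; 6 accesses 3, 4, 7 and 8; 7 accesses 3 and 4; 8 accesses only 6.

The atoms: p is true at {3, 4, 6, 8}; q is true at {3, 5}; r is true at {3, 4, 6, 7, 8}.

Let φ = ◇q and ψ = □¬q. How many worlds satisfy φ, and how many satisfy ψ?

For ◇q:
1: successors {3, 5}; q there: 3:T, 5:T. ✓
2: successors {2, 5, 6}; q there: 2:F, 5:T, 6:F. ✓
3: successors {1, 5, 8}; q there: 1:F, 5:T, 8:F. ✓
4: successors {1, 7}; q there: 1:F, 7:F. ✗
5: successors {3, 4, 6, 7}; q there: 3:T, 4:F, 6:F, 7:F. ✓
6: successors {3, 4, 7, 8}; q there: 3:T, 4:F, 7:F, 8:F. ✓
7: successors {3, 4}; q there: 3:T, 4:F. ✓
8: successors {6}; q there: 6:F. ✗
— 6 worlds.
For □¬q:
1: successors {3, 5}; ¬q there: 3:F, 5:F. ✗
2: successors {2, 5, 6}; ¬q there: 2:T, 5:F, 6:T. ✗
3: successors {1, 5, 8}; ¬q there: 1:T, 5:F, 8:T. ✗
4: successors {1, 7}; ¬q there: 1:T, 7:T. ✓
5: successors {3, 4, 6, 7}; ¬q there: 3:F, 4:T, 6:T, 7:T. ✗
6: successors {3, 4, 7, 8}; ¬q there: 3:F, 4:T, 7:T, 8:T. ✗
7: successors {3, 4}; ¬q there: 3:F, 4:T. ✗
8: successors {6}; ¬q there: 6:T. ✓
— 2 worlds.

6 and 2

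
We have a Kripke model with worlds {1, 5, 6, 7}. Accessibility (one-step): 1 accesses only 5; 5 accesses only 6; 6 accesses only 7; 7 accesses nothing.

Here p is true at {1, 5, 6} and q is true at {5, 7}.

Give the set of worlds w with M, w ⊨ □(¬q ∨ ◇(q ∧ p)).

{5, 7}

1: successors {5}; ¬q ∨ ◇(q ∧ p) there: 5:F. ✗
5: successors {6}; ¬q ∨ ◇(q ∧ p) there: 6:T. ✓
6: successors {7}; ¬q ∨ ◇(q ∧ p) there: 7:F. ✗
7: no successors, so □(¬q ∨ ◇(q ∧ p)) holds vacuously. ✓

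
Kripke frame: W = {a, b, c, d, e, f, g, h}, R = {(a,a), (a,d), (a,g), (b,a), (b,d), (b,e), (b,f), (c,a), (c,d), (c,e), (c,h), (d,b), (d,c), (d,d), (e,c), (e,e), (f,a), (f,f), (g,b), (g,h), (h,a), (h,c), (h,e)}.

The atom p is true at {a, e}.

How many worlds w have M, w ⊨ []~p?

2

a: successors {a, d, g}; ~p there: a:F, d:T, g:T. ✗
b: successors {a, d, e, f}; ~p there: a:F, d:T, e:F, f:T. ✗
c: successors {a, d, e, h}; ~p there: a:F, d:T, e:F, h:T. ✗
d: successors {b, c, d}; ~p there: b:T, c:T, d:T. ✓
e: successors {c, e}; ~p there: c:T, e:F. ✗
f: successors {a, f}; ~p there: a:F, f:T. ✗
g: successors {b, h}; ~p there: b:T, h:T. ✓
h: successors {a, c, e}; ~p there: a:F, c:T, e:F. ✗
Satisfying worlds: {d, g}.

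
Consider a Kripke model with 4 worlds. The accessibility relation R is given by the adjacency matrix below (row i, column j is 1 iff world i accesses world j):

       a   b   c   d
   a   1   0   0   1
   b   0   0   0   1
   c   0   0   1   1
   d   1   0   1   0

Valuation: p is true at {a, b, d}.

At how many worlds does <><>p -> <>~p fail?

2

a: <><>p is T, <>~p is F. ✗
b: <><>p is T, <>~p is F. ✗
c: <><>p is T, <>~p is T. ✓
d: <><>p is T, <>~p is T. ✓
Satisfying worlds: {c, d}.
So <><>p -> <>~p fails at the other 2 worlds.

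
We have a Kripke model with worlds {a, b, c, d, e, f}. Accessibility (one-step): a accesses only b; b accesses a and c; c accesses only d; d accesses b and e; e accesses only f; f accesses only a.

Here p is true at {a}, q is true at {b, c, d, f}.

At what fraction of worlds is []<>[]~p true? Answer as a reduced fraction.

1/2

a: successors {b}; <>[]~p there: b:T. ✓
b: successors {a, c}; <>[]~p there: a:F, c:T. ✗
c: successors {d}; <>[]~p there: d:T. ✓
d: successors {b, e}; <>[]~p there: b:T, e:F. ✗
e: successors {f}; <>[]~p there: f:T. ✓
f: successors {a}; <>[]~p there: a:F. ✗
That's 3 of 6 worlds, so 3/6 = 1/2.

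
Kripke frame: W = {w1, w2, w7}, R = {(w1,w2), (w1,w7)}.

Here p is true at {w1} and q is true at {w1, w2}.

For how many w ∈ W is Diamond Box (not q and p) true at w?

1

w1: successors {w2, w7}; Box (not q and p) there: w2:T, w7:T. ✓
w2: no successors, so Diamond Box (not q and p) fails. ✗
w7: no successors, so Diamond Box (not q and p) fails. ✗
Satisfying worlds: {w1}.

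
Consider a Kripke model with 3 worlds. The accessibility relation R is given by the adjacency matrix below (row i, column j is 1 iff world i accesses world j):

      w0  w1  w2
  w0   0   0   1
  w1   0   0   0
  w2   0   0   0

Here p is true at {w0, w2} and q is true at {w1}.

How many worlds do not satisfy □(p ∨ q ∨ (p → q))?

0

w0: successors {w2}; p ∨ q ∨ (p → q) there: w2:T. ✓
w1: no successors, so □(p ∨ q ∨ (p → q)) holds vacuously. ✓
w2: no successors, so □(p ∨ q ∨ (p → q)) holds vacuously. ✓
Satisfying worlds: {w0, w1, w2}.
So □(p ∨ q ∨ (p → q)) fails at the other 0 worlds.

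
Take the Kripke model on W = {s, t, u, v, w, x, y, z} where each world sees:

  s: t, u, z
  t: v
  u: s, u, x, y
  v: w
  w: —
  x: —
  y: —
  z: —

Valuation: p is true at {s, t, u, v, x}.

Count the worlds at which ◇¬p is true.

s: successors {t, u, z}; ¬p there: t:F, u:F, z:T. ✓
t: successors {v}; ¬p there: v:F. ✗
u: successors {s, u, x, y}; ¬p there: s:F, u:F, x:F, y:T. ✓
v: successors {w}; ¬p there: w:T. ✓
w: no successors, so ◇¬p fails. ✗
x: no successors, so ◇¬p fails. ✗
y: no successors, so ◇¬p fails. ✗
z: no successors, so ◇¬p fails. ✗
Satisfying worlds: {s, u, v}.

3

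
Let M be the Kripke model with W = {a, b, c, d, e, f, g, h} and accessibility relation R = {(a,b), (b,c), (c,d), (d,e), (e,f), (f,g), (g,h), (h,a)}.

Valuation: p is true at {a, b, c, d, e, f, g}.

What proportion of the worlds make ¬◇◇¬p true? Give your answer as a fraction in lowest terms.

a: ◇◇¬p is F. ✓
b: ◇◇¬p is F. ✓
c: ◇◇¬p is F. ✓
d: ◇◇¬p is F. ✓
e: ◇◇¬p is F. ✓
f: ◇◇¬p is T. ✗
g: ◇◇¬p is F. ✓
h: ◇◇¬p is F. ✓
That's 7 of 8 worlds, so 7/8.

7/8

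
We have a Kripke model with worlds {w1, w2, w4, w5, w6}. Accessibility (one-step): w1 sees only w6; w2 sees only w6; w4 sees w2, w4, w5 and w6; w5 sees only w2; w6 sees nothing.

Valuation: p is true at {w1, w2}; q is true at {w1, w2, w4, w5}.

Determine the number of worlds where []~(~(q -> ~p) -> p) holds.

w1: successors {w6}; ~(~(q -> ~p) -> p) there: w6:F. ✗
w2: successors {w6}; ~(~(q -> ~p) -> p) there: w6:F. ✗
w4: successors {w2, w4, w5, w6}; ~(~(q -> ~p) -> p) there: w2:F, w4:F, w5:F, w6:F. ✗
w5: successors {w2}; ~(~(q -> ~p) -> p) there: w2:F. ✗
w6: no successors, so []~(~(q -> ~p) -> p) holds vacuously. ✓
Satisfying worlds: {w6}.

1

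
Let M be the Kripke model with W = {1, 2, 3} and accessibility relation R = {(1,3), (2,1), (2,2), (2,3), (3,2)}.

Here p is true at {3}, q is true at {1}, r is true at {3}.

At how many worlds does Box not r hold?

1

1: successors {3}; not r there: 3:F. ✗
2: successors {1, 2, 3}; not r there: 1:T, 2:T, 3:F. ✗
3: successors {2}; not r there: 2:T. ✓
Satisfying worlds: {3}.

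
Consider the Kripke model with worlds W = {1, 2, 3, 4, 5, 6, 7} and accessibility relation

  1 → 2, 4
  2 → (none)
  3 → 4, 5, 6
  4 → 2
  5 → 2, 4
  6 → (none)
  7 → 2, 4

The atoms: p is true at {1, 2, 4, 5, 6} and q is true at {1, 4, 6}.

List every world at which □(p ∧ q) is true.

1: successors {2, 4}; p ∧ q there: 2:F, 4:T. ✗
2: no successors, so □(p ∧ q) holds vacuously. ✓
3: successors {4, 5, 6}; p ∧ q there: 4:T, 5:F, 6:T. ✗
4: successors {2}; p ∧ q there: 2:F. ✗
5: successors {2, 4}; p ∧ q there: 2:F, 4:T. ✗
6: no successors, so □(p ∧ q) holds vacuously. ✓
7: successors {2, 4}; p ∧ q there: 2:F, 4:T. ✗

{2, 6}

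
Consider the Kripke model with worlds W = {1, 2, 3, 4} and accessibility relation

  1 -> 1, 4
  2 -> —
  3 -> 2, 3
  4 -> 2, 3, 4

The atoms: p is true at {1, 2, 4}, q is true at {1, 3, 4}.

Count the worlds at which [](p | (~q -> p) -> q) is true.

1: successors {1, 4}; p | (~q -> p) -> q there: 1:T, 4:T. ✓
2: no successors, so [](p | (~q -> p) -> q) holds vacuously. ✓
3: successors {2, 3}; p | (~q -> p) -> q there: 2:F, 3:T. ✗
4: successors {2, 3, 4}; p | (~q -> p) -> q there: 2:F, 3:T, 4:T. ✗
Satisfying worlds: {1, 2}.

2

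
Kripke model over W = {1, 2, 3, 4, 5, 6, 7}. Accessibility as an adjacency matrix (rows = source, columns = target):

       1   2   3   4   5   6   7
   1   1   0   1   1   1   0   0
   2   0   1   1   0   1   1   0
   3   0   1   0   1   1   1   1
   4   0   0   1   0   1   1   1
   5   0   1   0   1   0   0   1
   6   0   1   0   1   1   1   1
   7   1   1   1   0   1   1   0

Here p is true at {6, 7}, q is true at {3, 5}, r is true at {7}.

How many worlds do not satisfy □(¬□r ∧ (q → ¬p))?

1: successors {1, 3, 4, 5}; ¬□r ∧ (q → ¬p) there: 1:T, 3:T, 4:T, 5:T. ✓
2: successors {2, 3, 5, 6}; ¬□r ∧ (q → ¬p) there: 2:T, 3:T, 5:T, 6:T. ✓
3: successors {2, 4, 5, 6, 7}; ¬□r ∧ (q → ¬p) there: 2:T, 4:T, 5:T, 6:T, 7:T. ✓
4: successors {3, 5, 6, 7}; ¬□r ∧ (q → ¬p) there: 3:T, 5:T, 6:T, 7:T. ✓
5: successors {2, 4, 7}; ¬□r ∧ (q → ¬p) there: 2:T, 4:T, 7:T. ✓
6: successors {2, 4, 5, 6, 7}; ¬□r ∧ (q → ¬p) there: 2:T, 4:T, 5:T, 6:T, 7:T. ✓
7: successors {1, 2, 3, 5, 6}; ¬□r ∧ (q → ¬p) there: 1:T, 2:T, 3:T, 5:T, 6:T. ✓
Satisfying worlds: {1, 2, 3, 4, 5, 6, 7}.
So □(¬□r ∧ (q → ¬p)) fails at the other 0 worlds.

0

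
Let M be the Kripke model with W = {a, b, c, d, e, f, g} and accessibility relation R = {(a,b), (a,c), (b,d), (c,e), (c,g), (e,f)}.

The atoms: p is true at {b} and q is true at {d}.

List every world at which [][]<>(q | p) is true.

{b, d, e, f, g}

a: successors {b, c}; []<>(q | p) there: b:F, c:F. ✗
b: successors {d}; []<>(q | p) there: d:T. ✓
c: successors {e, g}; []<>(q | p) there: e:F, g:T. ✗
d: no successors, so [][]<>(q | p) holds vacuously. ✓
e: successors {f}; []<>(q | p) there: f:T. ✓
f: no successors, so [][]<>(q | p) holds vacuously. ✓
g: no successors, so [][]<>(q | p) holds vacuously. ✓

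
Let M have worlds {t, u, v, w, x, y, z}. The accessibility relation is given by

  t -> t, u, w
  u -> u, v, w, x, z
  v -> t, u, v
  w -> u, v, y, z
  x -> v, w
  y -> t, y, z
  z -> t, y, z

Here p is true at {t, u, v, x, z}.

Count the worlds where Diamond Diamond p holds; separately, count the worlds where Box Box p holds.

7 and 0

For Diamond Diamond p:
t: successors {t, u, w}; Diamond p there: t:T, u:T, w:T. ✓
u: successors {u, v, w, x, z}; Diamond p there: u:T, v:T, w:T, x:T, z:T. ✓
v: successors {t, u, v}; Diamond p there: t:T, u:T, v:T. ✓
w: successors {u, v, y, z}; Diamond p there: u:T, v:T, y:T, z:T. ✓
x: successors {v, w}; Diamond p there: v:T, w:T. ✓
y: successors {t, y, z}; Diamond p there: t:T, y:T, z:T. ✓
z: successors {t, y, z}; Diamond p there: t:T, y:T, z:T. ✓
— 7 worlds.
For Box Box p:
t: successors {t, u, w}; Box p there: t:F, u:F, w:F. ✗
u: successors {u, v, w, x, z}; Box p there: u:F, v:T, w:F, x:F, z:F. ✗
v: successors {t, u, v}; Box p there: t:F, u:F, v:T. ✗
w: successors {u, v, y, z}; Box p there: u:F, v:T, y:F, z:F. ✗
x: successors {v, w}; Box p there: v:T, w:F. ✗
y: successors {t, y, z}; Box p there: t:F, y:F, z:F. ✗
z: successors {t, y, z}; Box p there: t:F, y:F, z:F. ✗
— 0 worlds.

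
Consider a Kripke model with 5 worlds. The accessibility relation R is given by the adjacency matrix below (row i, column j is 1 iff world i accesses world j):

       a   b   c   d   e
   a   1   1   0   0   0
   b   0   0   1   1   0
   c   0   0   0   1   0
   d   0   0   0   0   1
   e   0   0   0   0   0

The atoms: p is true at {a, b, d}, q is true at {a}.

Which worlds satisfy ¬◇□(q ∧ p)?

{a, b, c, e}

a: ◇□(q ∧ p) is F. ✓
b: ◇□(q ∧ p) is F. ✓
c: ◇□(q ∧ p) is F. ✓
d: ◇□(q ∧ p) is T. ✗
e: ◇□(q ∧ p) is F. ✓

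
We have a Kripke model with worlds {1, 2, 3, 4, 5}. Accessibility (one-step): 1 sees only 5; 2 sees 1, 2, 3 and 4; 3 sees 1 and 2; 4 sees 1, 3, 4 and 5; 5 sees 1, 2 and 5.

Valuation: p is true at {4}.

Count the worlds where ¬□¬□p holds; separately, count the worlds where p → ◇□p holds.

0 and 4

For ¬□¬□p:
1: □¬□p is T. ✗
2: □¬□p is T. ✗
3: □¬□p is T. ✗
4: □¬□p is T. ✗
5: □¬□p is T. ✗
— 0 worlds.
For p → ◇□p:
1: p is F, ◇□p is F. ✓
2: p is F, ◇□p is F. ✓
3: p is F, ◇□p is F. ✓
4: p is T, ◇□p is F. ✗
5: p is F, ◇□p is F. ✓
— 4 worlds.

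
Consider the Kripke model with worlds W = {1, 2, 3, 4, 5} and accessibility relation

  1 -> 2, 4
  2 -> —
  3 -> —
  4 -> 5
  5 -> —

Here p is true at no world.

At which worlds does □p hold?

{2, 3, 5}

1: successors {2, 4}; p there: 2:F, 4:F. ✗
2: no successors, so □p holds vacuously. ✓
3: no successors, so □p holds vacuously. ✓
4: successors {5}; p there: 5:F. ✗
5: no successors, so □p holds vacuously. ✓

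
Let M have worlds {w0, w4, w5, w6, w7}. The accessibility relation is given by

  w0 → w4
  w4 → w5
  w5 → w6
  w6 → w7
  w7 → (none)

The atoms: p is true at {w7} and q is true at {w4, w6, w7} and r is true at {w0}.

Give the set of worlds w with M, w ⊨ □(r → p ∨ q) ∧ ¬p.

w0: □(r → p ∨ q) is T, ¬p is T. ✓
w4: □(r → p ∨ q) is T, ¬p is T. ✓
w5: □(r → p ∨ q) is T, ¬p is T. ✓
w6: □(r → p ∨ q) is T, ¬p is T. ✓
w7: □(r → p ∨ q) is T, ¬p is F. ✗

{w0, w4, w5, w6}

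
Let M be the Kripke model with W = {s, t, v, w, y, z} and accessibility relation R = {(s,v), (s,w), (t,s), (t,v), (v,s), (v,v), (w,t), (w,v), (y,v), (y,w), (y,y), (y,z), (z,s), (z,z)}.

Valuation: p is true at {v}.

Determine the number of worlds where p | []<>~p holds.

s: p is F, []<>~p is T. ✓
t: p is F, []<>~p is T. ✓
v: p is T, []<>~p is T. ✓
w: p is F, []<>~p is T. ✓
y: p is F, []<>~p is T. ✓
z: p is F, []<>~p is T. ✓
Satisfying worlds: {s, t, v, w, y, z}.

6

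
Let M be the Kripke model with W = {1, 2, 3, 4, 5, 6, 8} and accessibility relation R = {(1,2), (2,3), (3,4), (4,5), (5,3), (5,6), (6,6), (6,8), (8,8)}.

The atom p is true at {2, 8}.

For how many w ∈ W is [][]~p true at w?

4

1: successors {2}; []~p there: 2:T. ✓
2: successors {3}; []~p there: 3:T. ✓
3: successors {4}; []~p there: 4:T. ✓
4: successors {5}; []~p there: 5:T. ✓
5: successors {3, 6}; []~p there: 3:T, 6:F. ✗
6: successors {6, 8}; []~p there: 6:F, 8:F. ✗
8: successors {8}; []~p there: 8:F. ✗
Satisfying worlds: {1, 2, 3, 4}.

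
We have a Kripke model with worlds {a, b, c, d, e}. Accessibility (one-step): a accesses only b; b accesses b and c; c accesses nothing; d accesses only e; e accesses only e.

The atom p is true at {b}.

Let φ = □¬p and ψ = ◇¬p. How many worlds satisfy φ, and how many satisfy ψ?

For □¬p:
a: successors {b}; ¬p there: b:F. ✗
b: successors {b, c}; ¬p there: b:F, c:T. ✗
c: no successors, so □¬p holds vacuously. ✓
d: successors {e}; ¬p there: e:T. ✓
e: successors {e}; ¬p there: e:T. ✓
— 3 worlds.
For ◇¬p:
a: successors {b}; ¬p there: b:F. ✗
b: successors {b, c}; ¬p there: b:F, c:T. ✓
c: no successors, so ◇¬p fails. ✗
d: successors {e}; ¬p there: e:T. ✓
e: successors {e}; ¬p there: e:T. ✓
— 3 worlds.

3 and 3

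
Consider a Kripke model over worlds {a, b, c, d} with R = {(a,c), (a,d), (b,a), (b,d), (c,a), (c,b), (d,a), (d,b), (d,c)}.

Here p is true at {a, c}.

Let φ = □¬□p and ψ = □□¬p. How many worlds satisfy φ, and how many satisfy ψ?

For □¬□p:
a: successors {c, d}; ¬□p there: c:T, d:T. ✓
b: successors {a, d}; ¬□p there: a:T, d:T. ✓
c: successors {a, b}; ¬□p there: a:T, b:T. ✓
d: successors {a, b, c}; ¬□p there: a:T, b:T, c:T. ✓
— 4 worlds.
For □□¬p:
a: successors {c, d}; □¬p there: c:F, d:F. ✗
b: successors {a, d}; □¬p there: a:F, d:F. ✗
c: successors {a, b}; □¬p there: a:F, b:F. ✗
d: successors {a, b, c}; □¬p there: a:F, b:F, c:F. ✗
— 0 worlds.

4 and 0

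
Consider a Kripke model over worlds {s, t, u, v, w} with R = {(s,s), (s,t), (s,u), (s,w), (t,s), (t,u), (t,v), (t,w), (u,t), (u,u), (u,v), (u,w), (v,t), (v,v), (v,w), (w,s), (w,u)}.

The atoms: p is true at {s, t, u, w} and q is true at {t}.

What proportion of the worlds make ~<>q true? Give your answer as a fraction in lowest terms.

s: <>q is T. ✗
t: <>q is F. ✓
u: <>q is T. ✗
v: <>q is T. ✗
w: <>q is F. ✓
That's 2 of 5 worlds, so 2/5.

2/5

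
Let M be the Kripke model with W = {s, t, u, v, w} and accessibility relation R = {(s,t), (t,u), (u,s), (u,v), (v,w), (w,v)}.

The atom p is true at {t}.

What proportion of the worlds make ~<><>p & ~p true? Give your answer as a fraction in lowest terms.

3/5

s: ~<><>p is T, ~p is T. ✓
t: ~<><>p is T, ~p is F. ✗
u: ~<><>p is F, ~p is T. ✗
v: ~<><>p is T, ~p is T. ✓
w: ~<><>p is T, ~p is T. ✓
That's 3 of 5 worlds, so 3/5.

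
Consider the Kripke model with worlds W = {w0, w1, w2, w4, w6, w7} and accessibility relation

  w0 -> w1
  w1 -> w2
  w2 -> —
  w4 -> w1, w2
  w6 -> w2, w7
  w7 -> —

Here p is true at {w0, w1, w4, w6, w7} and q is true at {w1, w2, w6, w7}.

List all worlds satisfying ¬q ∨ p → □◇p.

{w2, w7}

w0: ¬q ∨ p is T, □◇p is F. ✗
w1: ¬q ∨ p is T, □◇p is F. ✗
w2: ¬q ∨ p is F, □◇p is T. ✓
w4: ¬q ∨ p is T, □◇p is F. ✗
w6: ¬q ∨ p is T, □◇p is F. ✗
w7: ¬q ∨ p is T, □◇p is T. ✓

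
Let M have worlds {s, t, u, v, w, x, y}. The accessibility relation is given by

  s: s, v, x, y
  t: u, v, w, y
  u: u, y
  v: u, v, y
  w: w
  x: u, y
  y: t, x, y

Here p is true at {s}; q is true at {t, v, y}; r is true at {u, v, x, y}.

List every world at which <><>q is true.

{s, t, u, v, x, y}

s: successors {s, v, x, y}; <>q there: s:T, v:T, x:T, y:T. ✓
t: successors {u, v, w, y}; <>q there: u:T, v:T, w:F, y:T. ✓
u: successors {u, y}; <>q there: u:T, y:T. ✓
v: successors {u, v, y}; <>q there: u:T, v:T, y:T. ✓
w: successors {w}; <>q there: w:F. ✗
x: successors {u, y}; <>q there: u:T, y:T. ✓
y: successors {t, x, y}; <>q there: t:T, x:T, y:T. ✓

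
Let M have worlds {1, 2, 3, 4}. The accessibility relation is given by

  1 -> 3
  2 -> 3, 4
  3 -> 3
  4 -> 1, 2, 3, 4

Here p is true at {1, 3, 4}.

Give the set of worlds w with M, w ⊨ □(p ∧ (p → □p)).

1: successors {3}; p ∧ (p → □p) there: 3:T. ✓
2: successors {3, 4}; p ∧ (p → □p) there: 3:T, 4:F. ✗
3: successors {3}; p ∧ (p → □p) there: 3:T. ✓
4: successors {1, 2, 3, 4}; p ∧ (p → □p) there: 1:T, 2:F, 3:T, 4:F. ✗

{1, 3}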